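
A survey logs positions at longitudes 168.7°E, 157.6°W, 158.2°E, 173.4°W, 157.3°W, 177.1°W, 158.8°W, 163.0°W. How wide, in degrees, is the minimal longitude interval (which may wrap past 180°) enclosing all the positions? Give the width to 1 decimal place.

Sort the longitudes: -177.1°, -173.4°, -163.0°, -158.8°, -157.6°, -157.3°, +158.2°, +168.7°.
Eastward gaps between consecutive values (wrapping around): 3.7°, 10.4°, 4.2°, 1.2°, 0.3°, 315.5°, 10.5°, 14.2°.
Largest gap = 315.5° ⇒ minimal covering band is its complement: 360° − 315.5° = 44.5°.
Band runs from +158.2° eastward to -157.3°, crossing the antimeridian.

44.5°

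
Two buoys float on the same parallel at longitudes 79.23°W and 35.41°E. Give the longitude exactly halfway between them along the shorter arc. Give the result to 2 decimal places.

21.91°W

Signed shortest Δλ from -79.23° to +35.41° is +114.64°.
Midpoint longitude = -79.23° + (+114.64°)/2 = -79.23° + 57.32° = -21.91°.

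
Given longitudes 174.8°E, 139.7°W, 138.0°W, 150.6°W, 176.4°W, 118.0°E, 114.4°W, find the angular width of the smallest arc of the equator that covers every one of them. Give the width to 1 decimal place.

Sort the longitudes: -176.4°, -150.6°, -139.7°, -138.0°, -114.4°, +118.0°, +174.8°.
Eastward gaps between consecutive values (wrapping around): 25.8°, 10.9°, 1.7°, 23.6°, 232.4°, 56.8°, 8.8°.
Largest gap = 232.4° ⇒ minimal covering band is its complement: 360° − 232.4° = 127.6°.
Band runs from +118.0° eastward to -114.4°, crossing the antimeridian.

127.6°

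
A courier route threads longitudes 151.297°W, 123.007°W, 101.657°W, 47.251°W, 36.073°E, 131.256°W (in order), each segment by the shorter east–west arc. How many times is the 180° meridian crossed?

Leg 1: -151.297° → -123.007°, shortest Δλ = 28.29° (east) — does not cross 180°.
Leg 2: -123.007° → -101.657°, shortest Δλ = 21.35° (east) — does not cross 180°.
Leg 3: -101.657° → -47.251°, shortest Δλ = 54.406° (east) — does not cross 180°.
Leg 4: -47.251° → +36.073°, shortest Δλ = 83.324° (east) — does not cross 180°.
Leg 5: +36.073° → -131.256°, shortest Δλ = -167.329° (west) — does not cross 180°.
Total crossings: 0.

0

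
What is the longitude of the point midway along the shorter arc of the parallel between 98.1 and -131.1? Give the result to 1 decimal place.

Signed shortest Δλ from +98.1° to -131.1° is +130.8°.
Midpoint longitude = +98.1° + (+130.8°)/2 = +98.1° + 65.4° = +163.5°.
(The naïve average (+98.1 + -131.1)/2 = -16.5° is on the wrong side of the globe.)

+163.5°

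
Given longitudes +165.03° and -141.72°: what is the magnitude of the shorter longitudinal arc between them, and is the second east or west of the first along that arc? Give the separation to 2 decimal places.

Raw difference: -141.72 − 165.03 = -306.75°.
Normalise into (−180°, 180°]: -306.75° + 360° = 53.25°.
Positive ⇒ the second point lies to the east; separation 53.25°.

53.25° east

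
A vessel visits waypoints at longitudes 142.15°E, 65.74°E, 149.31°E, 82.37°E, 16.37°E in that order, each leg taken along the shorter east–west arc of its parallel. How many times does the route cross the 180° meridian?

0

Leg 1: +142.15° → +65.74°, shortest Δλ = -76.41° (west) — does not cross 180°.
Leg 2: +65.74° → +149.31°, shortest Δλ = 83.57° (east) — does not cross 180°.
Leg 3: +149.31° → +82.37°, shortest Δλ = -66.94° (west) — does not cross 180°.
Leg 4: +82.37° → +16.37°, shortest Δλ = -66.0° (west) — does not cross 180°.
Total crossings: 0.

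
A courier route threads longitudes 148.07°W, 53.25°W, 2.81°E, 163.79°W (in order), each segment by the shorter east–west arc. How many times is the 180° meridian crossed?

Leg 1: -148.07° → -53.25°, shortest Δλ = 94.82° (east) — does not cross 180°.
Leg 2: -53.25° → +2.81°, shortest Δλ = 56.06° (east) — does not cross 180°.
Leg 3: +2.81° → -163.79°, shortest Δλ = -166.6° (west) — does not cross 180°.
Total crossings: 0.

0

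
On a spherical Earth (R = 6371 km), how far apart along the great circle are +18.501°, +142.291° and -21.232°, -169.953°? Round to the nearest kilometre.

6823 km

Δλ = -169.953 − 142.291 = -312.244°; wrapped into (−180°, 180°]: 47.756°.
Δφ = -21.232 − 18.501 = -39.733°.
a = sin²(Δφ/2) + cos φ₁ · cos φ₂ · sin²(Δλ/2) = 0.260324.
c = 2·atan2(√a, √(1−a)) = 1.07088 rad → d = 6371·c ≈ 6822.57 km.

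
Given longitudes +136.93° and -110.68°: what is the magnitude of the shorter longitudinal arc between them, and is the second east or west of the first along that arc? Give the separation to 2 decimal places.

Raw difference: -110.68 − 136.93 = -247.61°.
Normalise into (−180°, 180°]: -247.61° + 360° = 112.39°.
Positive ⇒ the second point lies to the east; separation 112.39°.

112.39° east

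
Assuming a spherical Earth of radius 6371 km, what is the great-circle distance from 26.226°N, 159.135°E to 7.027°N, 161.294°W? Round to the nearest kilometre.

4697 km

Δλ = -161.294 − 159.135 = -320.429°; wrapped into (−180°, 180°]: 39.571°.
Δφ = 7.027 − 26.226 = -19.199°.
a = sin²(Δφ/2) + cos φ₁ · cos φ₂ · sin²(Δλ/2) = 0.129824.
c = 2·atan2(√a, √(1−a)) = 0.73720 rad → d = 6371·c ≈ 4696.71 km.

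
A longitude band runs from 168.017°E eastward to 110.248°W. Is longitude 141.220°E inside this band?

Band width going east from +168.017° to -110.248°: ((-110.248 − 168.017) mod 360) = 81.735°.
Offset of +141.220° east of the west edge: ((141.220 − 168.017) mod 360) = 333.203°.
333.203° > 81.735° ⇒ outside.

No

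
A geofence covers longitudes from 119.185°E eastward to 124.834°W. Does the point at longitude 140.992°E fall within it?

Band width going east from +119.185° to -124.834°: ((-124.834 − 119.185) mod 360) = 115.981°.
Offset of +140.992° east of the west edge: ((140.992 − 119.185) mod 360) = 21.807°.
21.807° ≤ 115.981° ⇒ inside.

Yes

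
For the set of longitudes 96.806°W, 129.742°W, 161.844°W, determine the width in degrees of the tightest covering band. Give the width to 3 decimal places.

Sort the longitudes: -161.844°, -129.742°, -96.806°.
Eastward gaps between consecutive values (wrapping around): 32.102°, 32.936°, 294.962°.
Largest gap = 294.962° ⇒ minimal covering band is its complement: 360° − 294.962° = 65.038°.
Band runs from -161.844° eastward to -96.806°.

65.038°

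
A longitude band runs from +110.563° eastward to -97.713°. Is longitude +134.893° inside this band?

Band width going east from +110.563° to -97.713°: ((-97.713 − 110.563) mod 360) = 151.724°.
Offset of +134.893° east of the west edge: ((134.893 − 110.563) mod 360) = 24.330°.
24.330° ≤ 151.724° ⇒ inside.

Yes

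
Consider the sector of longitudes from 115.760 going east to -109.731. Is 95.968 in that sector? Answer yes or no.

Band width going east from +115.760° to -109.731°: ((-109.731 − 115.760) mod 360) = 134.509°.
Offset of +95.968° east of the west edge: ((95.968 − 115.760) mod 360) = 340.208°.
340.208° > 134.509° ⇒ outside.

No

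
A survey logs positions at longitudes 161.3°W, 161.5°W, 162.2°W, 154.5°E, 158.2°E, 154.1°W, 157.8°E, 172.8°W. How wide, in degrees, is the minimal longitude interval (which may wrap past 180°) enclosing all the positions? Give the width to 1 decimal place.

Sort the longitudes: -172.8°, -162.2°, -161.5°, -161.3°, -154.1°, +154.5°, +157.8°, +158.2°.
Eastward gaps between consecutive values (wrapping around): 10.6°, 0.7°, 0.2°, 7.2°, 308.6°, 3.3°, 0.4°, 29.0°.
Largest gap = 308.6° ⇒ minimal covering band is its complement: 360° − 308.6° = 51.4°.
Band runs from +154.5° eastward to -154.1°, crossing the antimeridian.

51.4°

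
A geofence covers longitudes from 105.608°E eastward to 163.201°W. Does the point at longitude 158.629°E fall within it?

Band width going east from +105.608° to -163.201°: ((-163.201 − 105.608) mod 360) = 91.191°.
Offset of +158.629° east of the west edge: ((158.629 − 105.608) mod 360) = 53.021°.
53.021° ≤ 91.191° ⇒ inside.

Yes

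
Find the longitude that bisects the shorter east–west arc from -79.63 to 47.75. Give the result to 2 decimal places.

-15.94°

Signed shortest Δλ from -79.63° to +47.75° is +127.38°.
Midpoint longitude = -79.63° + (+127.38°)/2 = -79.63° + 63.69° = -15.94°.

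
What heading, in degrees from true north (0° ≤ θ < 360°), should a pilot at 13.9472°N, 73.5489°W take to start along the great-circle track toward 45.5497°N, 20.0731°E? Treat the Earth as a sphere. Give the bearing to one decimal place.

Δλ = 20.0731 − -73.5489 = 93.6220°.
θ = atan2( sin Δλ · cos φ₂ , cos φ₁ · sin φ₂ − sin φ₁ · cos φ₂ · cos Δλ )
  = atan2(0.69889, 0.70348) = 44.813° → normalised to [0°, 360°): 44.813°.

44.8°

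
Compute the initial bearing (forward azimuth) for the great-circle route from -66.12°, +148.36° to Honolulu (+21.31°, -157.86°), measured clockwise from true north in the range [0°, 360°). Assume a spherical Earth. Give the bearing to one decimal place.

49.1°

Δλ = -157.86 − 148.36 = -306.22°; wrapped into (−180°, 180°]: 53.78°.
θ = atan2( sin Δλ · cos φ₂ , cos φ₁ · sin φ₂ − sin φ₁ · cos φ₂ · cos Δλ )
  = atan2(0.75159, 0.65048) = 49.125° → normalised to [0°, 360°): 49.125°.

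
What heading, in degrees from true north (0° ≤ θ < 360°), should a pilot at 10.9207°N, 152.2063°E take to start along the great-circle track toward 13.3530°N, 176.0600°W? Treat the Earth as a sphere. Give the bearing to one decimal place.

82.2°

Δλ = -176.0600 − 152.2063 = -328.2663°; wrapped into (−180°, 180°]: 31.7337°.
θ = atan2( sin Δλ · cos φ₂ , cos φ₁ · sin φ₂ − sin φ₁ · cos φ₂ · cos Δλ )
  = atan2(0.51175, 0.07000) = 82.212° → normalised to [0°, 360°): 82.212°.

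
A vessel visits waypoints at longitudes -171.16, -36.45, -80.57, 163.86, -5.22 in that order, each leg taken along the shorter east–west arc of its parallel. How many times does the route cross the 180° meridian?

1

Leg 1: -171.16° → -36.45°, shortest Δλ = 134.71° (east) — does not cross 180°.
Leg 2: -36.45° → -80.57°, shortest Δλ = -44.12° (west) — does not cross 180°.
Leg 3: -80.57° → +163.86°, shortest Δλ = -115.57° (west) — crosses 180°.
Leg 4: +163.86° → -5.22°, shortest Δλ = -169.08° (west) — does not cross 180°.
Total crossings: 1.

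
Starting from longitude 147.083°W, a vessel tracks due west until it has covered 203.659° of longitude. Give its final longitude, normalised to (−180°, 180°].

Start at -147.083°; shift −203.659° → -350.742°.
-350.742° lies outside (−180°, 180°]; add 360° → +9.258°.

9.258°E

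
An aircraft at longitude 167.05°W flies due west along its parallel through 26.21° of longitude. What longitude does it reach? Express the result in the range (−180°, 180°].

Start at -167.05°; shift −26.21° → -193.26°.
-193.26° lies outside (−180°, 180°]; add 360° → +166.74°.

166.74°E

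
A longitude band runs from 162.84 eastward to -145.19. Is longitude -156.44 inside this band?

Band width going east from +162.84° to -145.19°: ((-145.19 − 162.84) mod 360) = 51.97°.
Offset of -156.44° east of the west edge: ((-156.44 − 162.84) mod 360) = 40.72°.
40.72° ≤ 51.97° ⇒ inside.

Yes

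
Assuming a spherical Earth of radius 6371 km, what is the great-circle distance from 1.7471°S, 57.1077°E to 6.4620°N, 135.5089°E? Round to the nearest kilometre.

Δλ = 135.5089 − 57.1077 = 78.4012°.
Δφ = 6.4620 − -1.7471 = 8.2091°.
a = sin²(Δφ/2) + cos φ₁ · cos φ₂ · sin²(Δλ/2) = 0.401872.
c = 2·atan2(√a, √(1−a)) = 1.37326 rad → d = 6371·c ≈ 8749.03 km.

8749 km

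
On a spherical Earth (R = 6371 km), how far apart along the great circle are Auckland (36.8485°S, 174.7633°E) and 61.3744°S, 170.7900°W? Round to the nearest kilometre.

2908 km

Δλ = -170.7900 − 174.7633 = -345.5533°; wrapped into (−180°, 180°]: 14.4467°.
Δφ = -61.3744 − -36.8485 = -24.5259°.
a = sin²(Δφ/2) + cos φ₁ · cos φ₂ · sin²(Δλ/2) = 0.051174.
c = 2·atan2(√a, √(1−a)) = 0.45639 rad → d = 6371·c ≈ 2907.63 km.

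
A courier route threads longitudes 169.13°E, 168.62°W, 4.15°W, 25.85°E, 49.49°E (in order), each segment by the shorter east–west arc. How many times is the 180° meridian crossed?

Leg 1: +169.13° → -168.62°, shortest Δλ = 22.25° (east) — crosses 180°.
Leg 2: -168.62° → -4.15°, shortest Δλ = 164.47° (east) — does not cross 180°.
Leg 3: -4.15° → +25.85°, shortest Δλ = 30.0° (east) — does not cross 180°.
Leg 4: +25.85° → +49.49°, shortest Δλ = 23.64° (east) — does not cross 180°.
Total crossings: 1.

1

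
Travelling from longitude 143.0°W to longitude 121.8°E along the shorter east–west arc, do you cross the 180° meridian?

Naïve |121.8 − -143.0| = 264.8° > 180°, so the shorter arc goes the other way round — across 180°.
Signed shortest Δλ = ((121.8 − -143.0 + 180) mod 360) − 180 = -95.2°.
Going west by 95.2° from -143.0° passes through 180° before reaching +121.8°.

Yes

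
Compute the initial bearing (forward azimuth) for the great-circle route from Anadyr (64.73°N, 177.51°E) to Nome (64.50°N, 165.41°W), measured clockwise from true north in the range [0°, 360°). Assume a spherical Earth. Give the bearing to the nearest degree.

84°

Δλ = -165.41 − 177.51 = -342.92°; wrapped into (−180°, 180°]: 17.08°.
θ = atan2( sin Δλ · cos φ₂ , cos φ₁ · sin φ₂ − sin φ₁ · cos φ₂ · cos Δλ )
  = atan2(0.12644, 0.01316) = 84.060° → normalised to [0°, 360°): 84.060°.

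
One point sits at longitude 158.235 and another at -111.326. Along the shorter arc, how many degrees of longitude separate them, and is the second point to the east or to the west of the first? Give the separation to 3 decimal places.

Raw difference: -111.326 − 158.235 = -269.561°.
Normalise into (−180°, 180°]: -269.561° + 360° = 90.439°.
Positive ⇒ the second point lies to the east; separation 90.439°.

90.439° east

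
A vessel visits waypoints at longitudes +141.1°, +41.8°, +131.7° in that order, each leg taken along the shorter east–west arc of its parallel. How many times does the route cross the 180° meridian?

0

Leg 1: +141.1° → +41.8°, shortest Δλ = -99.3° (west) — does not cross 180°.
Leg 2: +41.8° → +131.7°, shortest Δλ = 89.9° (east) — does not cross 180°.
Total crossings: 0.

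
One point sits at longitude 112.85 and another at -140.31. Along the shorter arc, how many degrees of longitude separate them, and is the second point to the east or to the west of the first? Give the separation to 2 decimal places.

106.84° east

Raw difference: -140.31 − 112.85 = -253.16°.
Normalise into (−180°, 180°]: -253.16° + 360° = 106.84°.
Positive ⇒ the second point lies to the east; separation 106.84°.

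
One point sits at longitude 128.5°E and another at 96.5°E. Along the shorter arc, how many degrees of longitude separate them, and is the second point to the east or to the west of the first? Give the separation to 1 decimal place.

32.0° west

Raw difference: 96.5 − 128.5 = -32.0°.
Normalise into (−180°, 180°]: -32.0° stays -32.0°.
Negative ⇒ the second point lies to the west; separation 32.0°.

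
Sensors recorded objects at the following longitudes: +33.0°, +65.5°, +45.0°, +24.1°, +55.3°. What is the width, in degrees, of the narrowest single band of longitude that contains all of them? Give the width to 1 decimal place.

41.4°

Sort the longitudes: +24.1°, +33.0°, +45.0°, +55.3°, +65.5°.
Eastward gaps between consecutive values (wrapping around): 8.9°, 12.0°, 10.3°, 10.2°, 318.6°.
Largest gap = 318.6° ⇒ minimal covering band is its complement: 360° − 318.6° = 41.4°.
Band runs from +24.1° eastward to +65.5°.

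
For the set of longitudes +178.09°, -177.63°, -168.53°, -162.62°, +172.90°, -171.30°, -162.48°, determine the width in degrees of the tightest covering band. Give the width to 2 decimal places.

Sort the longitudes: -177.63°, -171.30°, -168.53°, -162.62°, -162.48°, +172.90°, +178.09°.
Eastward gaps between consecutive values (wrapping around): 6.33°, 2.77°, 5.91°, 0.14°, 335.38°, 5.19°, 4.28°.
Largest gap = 335.38° ⇒ minimal covering band is its complement: 360° − 335.38° = 24.62°.
Band runs from +172.90° eastward to -162.48°, crossing the antimeridian.

24.62°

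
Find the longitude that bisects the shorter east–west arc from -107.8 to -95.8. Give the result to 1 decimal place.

Signed shortest Δλ from -107.8° to -95.8° is +12.0°.
Midpoint longitude = -107.8° + (+12.0°)/2 = -107.8° + 6.0° = -101.8°.

-101.8°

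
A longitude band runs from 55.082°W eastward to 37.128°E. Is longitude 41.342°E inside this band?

No

Band width going east from -55.082° to +37.128°: ((37.128 − -55.082) mod 360) = 92.210°.
Offset of +41.342° east of the west edge: ((41.342 − -55.082) mod 360) = 96.424°.
96.424° > 92.210° ⇒ outside.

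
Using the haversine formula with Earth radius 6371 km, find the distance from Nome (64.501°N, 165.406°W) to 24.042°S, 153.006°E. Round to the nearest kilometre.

10477 km

Δλ = 153.006 − -165.406 = 318.412°; wrapped into (−180°, 180°]: -41.588°.
Δφ = -24.042 − 64.501 = -88.543°.
a = sin²(Δφ/2) + cos φ₁ · cos φ₂ · sin²(Δλ/2) = 0.536836.
c = 2·atan2(√a, √(1−a)) = 1.64453 rad → d = 6371·c ≈ 10477.33 km.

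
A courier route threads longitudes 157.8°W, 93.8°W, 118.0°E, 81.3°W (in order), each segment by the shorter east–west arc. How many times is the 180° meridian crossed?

2

Leg 1: -157.8° → -93.8°, shortest Δλ = 64.0° (east) — does not cross 180°.
Leg 2: -93.8° → +118.0°, shortest Δλ = -148.2° (west) — crosses 180°.
Leg 3: +118.0° → -81.3°, shortest Δλ = 160.7° (east) — crosses 180°.
Total crossings: 2.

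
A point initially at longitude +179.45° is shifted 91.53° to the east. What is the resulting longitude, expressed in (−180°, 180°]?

Start at +179.45°; shift +91.53° → +270.98°.
+270.98° lies outside (−180°, 180°]; subtract 360° → -89.02°.

-89.02°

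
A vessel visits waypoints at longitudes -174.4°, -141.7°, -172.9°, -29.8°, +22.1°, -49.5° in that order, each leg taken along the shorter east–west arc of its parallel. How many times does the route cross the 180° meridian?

0

Leg 1: -174.4° → -141.7°, shortest Δλ = 32.7° (east) — does not cross 180°.
Leg 2: -141.7° → -172.9°, shortest Δλ = -31.2° (west) — does not cross 180°.
Leg 3: -172.9° → -29.8°, shortest Δλ = 143.1° (east) — does not cross 180°.
Leg 4: -29.8° → +22.1°, shortest Δλ = 51.9° (east) — does not cross 180°.
Leg 5: +22.1° → -49.5°, shortest Δλ = -71.6° (west) — does not cross 180°.
Total crossings: 0.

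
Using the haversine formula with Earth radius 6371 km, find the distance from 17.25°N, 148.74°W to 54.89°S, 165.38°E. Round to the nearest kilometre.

Δλ = 165.38 − -148.74 = 314.12°; wrapped into (−180°, 180°]: -45.88°.
Δφ = -54.89 − 17.25 = -72.14°.
a = sin²(Δφ/2) + cos φ₁ · cos φ₂ · sin²(Δλ/2) = 0.430099.
c = 2·atan2(√a, √(1−a)) = 1.43054 rad → d = 6371·c ≈ 9113.94 km.

9114 km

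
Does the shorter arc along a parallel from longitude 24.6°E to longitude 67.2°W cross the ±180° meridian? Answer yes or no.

Signed shortest Δλ = ((-67.2 − 24.6 + 180) mod 360) − 180 = -91.8°.
Going west by 91.8° from +24.6° reaches -67.2° without touching 180°.

No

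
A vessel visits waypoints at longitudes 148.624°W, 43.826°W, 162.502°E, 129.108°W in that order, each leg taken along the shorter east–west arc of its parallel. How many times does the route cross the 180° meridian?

Leg 1: -148.624° → -43.826°, shortest Δλ = 104.798° (east) — does not cross 180°.
Leg 2: -43.826° → +162.502°, shortest Δλ = -153.672° (west) — crosses 180°.
Leg 3: +162.502° → -129.108°, shortest Δλ = 68.39° (east) — crosses 180°.
Total crossings: 2.

2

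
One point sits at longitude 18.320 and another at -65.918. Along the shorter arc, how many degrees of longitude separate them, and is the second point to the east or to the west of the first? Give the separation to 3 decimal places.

Raw difference: -65.918 − 18.320 = -84.238°.
Normalise into (−180°, 180°]: -84.238° stays -84.238°.
Negative ⇒ the second point lies to the west; separation 84.238°.

84.238° west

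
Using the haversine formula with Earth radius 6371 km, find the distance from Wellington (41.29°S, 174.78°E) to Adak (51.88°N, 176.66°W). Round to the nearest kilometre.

Δλ = -176.66 − 174.78 = -351.44°; wrapped into (−180°, 180°]: 8.56°.
Δφ = 51.88 − -41.29 = 93.17°.
a = sin²(Δφ/2) + cos φ₁ · cos φ₂ · sin²(Δλ/2) = 0.530233.
c = 2·atan2(√a, √(1−a)) = 1.63130 rad → d = 6371·c ≈ 10393.00 km.

10393 km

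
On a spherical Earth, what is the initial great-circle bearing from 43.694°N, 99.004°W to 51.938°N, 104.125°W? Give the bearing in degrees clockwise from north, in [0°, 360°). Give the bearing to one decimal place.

Δλ = -104.125 − -99.004 = -5.121°.
θ = atan2( sin Δλ · cos φ₂ , cos φ₁ · sin φ₂ − sin φ₁ · cos φ₂ · cos Δλ )
  = atan2(-0.05503, 0.14509) = -20.771° → normalised to [0°, 360°): 339.229°.

339.2°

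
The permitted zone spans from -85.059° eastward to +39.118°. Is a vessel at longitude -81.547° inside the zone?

Band width going east from -85.059° to +39.118°: ((39.118 − -85.059) mod 360) = 124.177°.
Offset of -81.547° east of the west edge: ((-81.547 − -85.059) mod 360) = 3.512°.
3.512° ≤ 124.177° ⇒ inside.

Yes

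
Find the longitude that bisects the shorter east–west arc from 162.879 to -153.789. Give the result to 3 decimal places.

-175.455°

Signed shortest Δλ from +162.879° to -153.789° is +43.332°.
Midpoint longitude = +162.879° + (+43.332°)/2 = +162.879° + 21.666° = +184.545°.
Normalise into (−180°, 180°]: -175.455°.
(The naïve average (+162.879 + -153.789)/2 = 4.545° is on the wrong side of the globe.)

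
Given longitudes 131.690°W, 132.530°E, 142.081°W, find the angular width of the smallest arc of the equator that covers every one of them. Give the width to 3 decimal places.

95.780°

Sort the longitudes: -142.081°, -131.690°, +132.530°.
Eastward gaps between consecutive values (wrapping around): 10.391°, 264.220°, 85.389°.
Largest gap = 264.220° ⇒ minimal covering band is its complement: 360° − 264.220° = 95.780°.
Band runs from +132.530° eastward to -131.690°, crossing the antimeridian.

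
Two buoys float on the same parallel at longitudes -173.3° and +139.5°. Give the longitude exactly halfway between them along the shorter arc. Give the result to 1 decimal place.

Signed shortest Δλ from -173.3° to +139.5° is -47.2°.
Midpoint longitude = -173.3° + (-47.2°)/2 = -173.3° − 23.6° = -196.9°.
Normalise into (−180°, 180°]: +163.1°.
(The naïve average (-173.3 + +139.5)/2 = -16.9° is on the wrong side of the globe.)

+163.1°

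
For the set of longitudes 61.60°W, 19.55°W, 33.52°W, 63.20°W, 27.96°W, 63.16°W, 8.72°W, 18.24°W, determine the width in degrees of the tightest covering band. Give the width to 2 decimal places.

Sort the longitudes: -63.20°, -63.16°, -61.60°, -33.52°, -27.96°, -19.55°, -18.24°, -8.72°.
Eastward gaps between consecutive values (wrapping around): 0.04°, 1.56°, 28.08°, 5.56°, 8.41°, 1.31°, 9.52°, 305.52°.
Largest gap = 305.52° ⇒ minimal covering band is its complement: 360° − 305.52° = 54.48°.
Band runs from -63.20° eastward to -8.72°.

54.48°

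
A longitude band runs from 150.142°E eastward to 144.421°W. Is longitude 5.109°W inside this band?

No

Band width going east from +150.142° to -144.421°: ((-144.421 − 150.142) mod 360) = 65.437°.
Offset of -5.109° east of the west edge: ((-5.109 − 150.142) mod 360) = 204.749°.
204.749° > 65.437° ⇒ outside.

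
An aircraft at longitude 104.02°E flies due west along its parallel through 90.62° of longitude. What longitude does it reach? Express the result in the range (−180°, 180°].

Start at +104.02°; shift −90.62° → +13.40°.
+13.40° already lies in (−180°, 180°].

13.40°E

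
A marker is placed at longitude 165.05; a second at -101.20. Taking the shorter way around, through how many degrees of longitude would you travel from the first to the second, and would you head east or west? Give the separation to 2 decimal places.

93.75° east

Raw difference: -101.20 − 165.05 = -266.25°.
Normalise into (−180°, 180°]: -266.25° + 360° = 93.75°.
Positive ⇒ the second point lies to the east; separation 93.75°.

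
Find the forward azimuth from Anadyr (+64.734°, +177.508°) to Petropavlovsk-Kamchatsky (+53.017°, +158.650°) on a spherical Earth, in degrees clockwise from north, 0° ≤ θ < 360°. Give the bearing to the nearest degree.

Δλ = 158.650 − 177.508 = -18.858°.
θ = atan2( sin Δλ · cos φ₂ , cos φ₁ · sin φ₂ − sin φ₁ · cos φ₂ · cos Δλ )
  = atan2(-0.19444, -0.17388) = -131.804° → normalised to [0°, 360°): 228.196°.

228°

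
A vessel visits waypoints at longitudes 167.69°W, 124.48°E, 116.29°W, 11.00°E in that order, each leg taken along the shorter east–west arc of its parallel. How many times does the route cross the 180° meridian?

Leg 1: -167.69° → +124.48°, shortest Δλ = -67.83° (west) — crosses 180°.
Leg 2: +124.48° → -116.29°, shortest Δλ = 119.23° (east) — crosses 180°.
Leg 3: -116.29° → +11.00°, shortest Δλ = 127.29° (east) — does not cross 180°.
Total crossings: 2.

2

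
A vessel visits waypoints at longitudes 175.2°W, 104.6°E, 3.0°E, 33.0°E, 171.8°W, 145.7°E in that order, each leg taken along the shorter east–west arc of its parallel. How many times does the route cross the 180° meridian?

Leg 1: -175.2° → +104.6°, shortest Δλ = -80.2° (west) — crosses 180°.
Leg 2: +104.6° → +3.0°, shortest Δλ = -101.6° (west) — does not cross 180°.
Leg 3: +3.0° → +33.0°, shortest Δλ = 30.0° (east) — does not cross 180°.
Leg 4: +33.0° → -171.8°, shortest Δλ = 155.2° (east) — crosses 180°.
Leg 5: -171.8° → +145.7°, shortest Δλ = -42.5° (west) — crosses 180°.
Total crossings: 3.

3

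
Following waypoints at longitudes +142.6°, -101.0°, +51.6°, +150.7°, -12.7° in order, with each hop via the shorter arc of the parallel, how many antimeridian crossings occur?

Leg 1: +142.6° → -101.0°, shortest Δλ = 116.4° (east) — crosses 180°.
Leg 2: -101.0° → +51.6°, shortest Δλ = 152.6° (east) — does not cross 180°.
Leg 3: +51.6° → +150.7°, shortest Δλ = 99.1° (east) — does not cross 180°.
Leg 4: +150.7° → -12.7°, shortest Δλ = -163.4° (west) — does not cross 180°.
Total crossings: 1.

1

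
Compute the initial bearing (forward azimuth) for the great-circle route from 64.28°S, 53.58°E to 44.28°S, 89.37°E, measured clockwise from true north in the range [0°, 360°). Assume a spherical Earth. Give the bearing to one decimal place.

62.3°

Δλ = 89.37 − 53.58 = 35.79°.
θ = atan2( sin Δλ · cos φ₂ , cos φ₁ · sin φ₂ − sin φ₁ · cos φ₂ · cos Δλ )
  = atan2(0.41869, 0.22022) = 62.257° → normalised to [0°, 360°): 62.257°.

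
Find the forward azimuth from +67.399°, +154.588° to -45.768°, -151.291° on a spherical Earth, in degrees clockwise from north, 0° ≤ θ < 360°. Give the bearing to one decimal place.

139.1°

Δλ = -151.291 − 154.588 = -305.879°; wrapped into (−180°, 180°]: 54.121°.
θ = atan2( sin Δλ · cos φ₂ , cos φ₁ · sin φ₂ − sin φ₁ · cos φ₂ · cos Δλ )
  = atan2(0.56521, -0.65280) = 139.113° → normalised to [0°, 360°): 139.113°.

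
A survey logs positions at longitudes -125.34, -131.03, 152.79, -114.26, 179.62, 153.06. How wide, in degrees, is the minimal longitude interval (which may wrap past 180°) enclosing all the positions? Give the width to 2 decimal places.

92.95°

Sort the longitudes: -131.03°, -125.34°, -114.26°, +152.79°, +153.06°, +179.62°.
Eastward gaps between consecutive values (wrapping around): 5.69°, 11.08°, 267.05°, 0.27°, 26.56°, 49.35°.
Largest gap = 267.05° ⇒ minimal covering band is its complement: 360° − 267.05° = 92.95°.
Band runs from +152.79° eastward to -114.26°, crossing the antimeridian.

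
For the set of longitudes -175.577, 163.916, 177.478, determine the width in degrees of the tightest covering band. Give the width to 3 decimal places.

20.507°

Sort the longitudes: -175.577°, +163.916°, +177.478°.
Eastward gaps between consecutive values (wrapping around): 339.493°, 13.562°, 6.945°.
Largest gap = 339.493° ⇒ minimal covering band is its complement: 360° − 339.493° = 20.507°.
Band runs from +163.916° eastward to -175.577°, crossing the antimeridian.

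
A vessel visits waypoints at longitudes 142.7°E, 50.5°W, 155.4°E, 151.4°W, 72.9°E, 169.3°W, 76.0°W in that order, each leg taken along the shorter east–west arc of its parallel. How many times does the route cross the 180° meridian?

Leg 1: +142.7° → -50.5°, shortest Δλ = 166.8° (east) — crosses 180°.
Leg 2: -50.5° → +155.4°, shortest Δλ = -154.1° (west) — crosses 180°.
Leg 3: +155.4° → -151.4°, shortest Δλ = 53.2° (east) — crosses 180°.
Leg 4: -151.4° → +72.9°, shortest Δλ = -135.7° (west) — crosses 180°.
Leg 5: +72.9° → -169.3°, shortest Δλ = 117.8° (east) — crosses 180°.
Leg 6: -169.3° → -76.0°, shortest Δλ = 93.3° (east) — does not cross 180°.
Total crossings: 5.

5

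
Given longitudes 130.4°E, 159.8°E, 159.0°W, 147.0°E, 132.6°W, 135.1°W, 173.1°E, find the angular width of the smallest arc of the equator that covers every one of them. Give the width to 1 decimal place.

Sort the longitudes: -159.0°, -135.1°, -132.6°, +130.4°, +147.0°, +159.8°, +173.1°.
Eastward gaps between consecutive values (wrapping around): 23.9°, 2.5°, 263.0°, 16.6°, 12.8°, 13.3°, 27.9°.
Largest gap = 263.0° ⇒ minimal covering band is its complement: 360° − 263.0° = 97.0°.
Band runs from +130.4° eastward to -132.6°, crossing the antimeridian.

97.0°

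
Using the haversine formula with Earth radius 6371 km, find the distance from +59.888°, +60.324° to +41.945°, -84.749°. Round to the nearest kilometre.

8251 km

Δλ = -84.749 − 60.324 = -145.073°.
Δφ = 41.945 − 59.888 = -17.943°.
a = sin²(Δφ/2) + cos φ₁ · cos φ₂ · sin²(Δλ/2) = 0.363864.
c = 2·atan2(√a, √(1−a)) = 1.29504 rad → d = 6371·c ≈ 8250.72 km.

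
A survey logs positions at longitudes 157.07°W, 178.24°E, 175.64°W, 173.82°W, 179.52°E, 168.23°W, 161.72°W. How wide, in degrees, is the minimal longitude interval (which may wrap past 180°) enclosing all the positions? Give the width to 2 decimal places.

24.69°

Sort the longitudes: -175.64°, -173.82°, -168.23°, -161.72°, -157.07°, +178.24°, +179.52°.
Eastward gaps between consecutive values (wrapping around): 1.82°, 5.59°, 6.51°, 4.65°, 335.31°, 1.28°, 4.84°.
Largest gap = 335.31° ⇒ minimal covering band is its complement: 360° − 335.31° = 24.69°.
Band runs from +178.24° eastward to -157.07°, crossing the antimeridian.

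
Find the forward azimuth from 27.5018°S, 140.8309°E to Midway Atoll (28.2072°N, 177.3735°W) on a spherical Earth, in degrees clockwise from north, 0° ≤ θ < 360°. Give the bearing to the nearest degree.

Δλ = -177.3735 − 140.8309 = -318.2044°; wrapped into (−180°, 180°]: 41.7956°.
θ = atan2( sin Δλ · cos φ₂ , cos φ₁ · sin φ₂ − sin φ₁ · cos φ₂ · cos Δλ )
  = atan2(0.58733, 0.72263) = 39.103° → normalised to [0°, 360°): 39.103°.

39°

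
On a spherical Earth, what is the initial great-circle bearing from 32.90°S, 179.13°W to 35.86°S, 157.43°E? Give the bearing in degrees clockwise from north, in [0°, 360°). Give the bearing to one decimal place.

254.7°

Δλ = 157.43 − -179.13 = 336.56°; wrapped into (−180°, 180°]: -23.44°.
θ = atan2( sin Δλ · cos φ₂ , cos φ₁ · sin φ₂ − sin φ₁ · cos φ₂ · cos Δλ )
  = atan2(-0.32239, -0.08797) = -105.262° → normalised to [0°, 360°): 254.738°.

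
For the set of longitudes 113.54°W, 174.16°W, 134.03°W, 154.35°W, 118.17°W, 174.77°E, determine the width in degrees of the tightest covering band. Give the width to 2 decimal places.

71.69°

Sort the longitudes: -174.16°, -154.35°, -134.03°, -118.17°, -113.54°, +174.77°.
Eastward gaps between consecutive values (wrapping around): 19.81°, 20.32°, 15.86°, 4.63°, 288.31°, 11.07°.
Largest gap = 288.31° ⇒ minimal covering band is its complement: 360° − 288.31° = 71.69°.
Band runs from +174.77° eastward to -113.54°, crossing the antimeridian.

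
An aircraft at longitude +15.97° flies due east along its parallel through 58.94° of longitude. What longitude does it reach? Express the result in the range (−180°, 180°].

+74.91°

Start at +15.97°; shift +58.94° → +74.91°.
+74.91° already lies in (−180°, 180°].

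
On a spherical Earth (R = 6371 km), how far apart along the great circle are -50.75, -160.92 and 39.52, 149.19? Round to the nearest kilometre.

Δλ = 149.19 − -160.92 = 310.11°; wrapped into (−180°, 180°]: -49.89°.
Δφ = 39.52 − -50.75 = 90.27°.
a = sin²(Δφ/2) + cos φ₁ · cos φ₂ · sin²(Δλ/2) = 0.589170.
c = 2·atan2(√a, √(1−a)) = 1.75010 rad → d = 6371·c ≈ 11149.86 km.

11150 km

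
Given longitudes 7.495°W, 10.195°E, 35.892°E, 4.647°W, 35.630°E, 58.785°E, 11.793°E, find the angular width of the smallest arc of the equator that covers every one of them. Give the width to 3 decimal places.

66.280°

Sort the longitudes: -7.495°, -4.647°, +10.195°, +11.793°, +35.630°, +35.892°, +58.785°.
Eastward gaps between consecutive values (wrapping around): 2.848°, 14.842°, 1.598°, 23.837°, 0.262°, 22.893°, 293.720°.
Largest gap = 293.720° ⇒ minimal covering band is its complement: 360° − 293.720° = 66.280°.
Band runs from -7.495° eastward to +58.785°.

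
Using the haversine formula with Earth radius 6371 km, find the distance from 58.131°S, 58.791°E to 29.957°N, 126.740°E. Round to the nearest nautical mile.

Δλ = 126.740 − 58.791 = 67.949°.
Δφ = 29.957 − -58.131 = 88.088°.
a = sin²(Δφ/2) + cos φ₁ · cos φ₂ · sin²(Δλ/2) = 0.626169.
c = 2·atan2(√a, √(1−a)) = 1.82589 rad → d = 6371·c ≈ 11632.76 km ≈ 6281.19 nmi.

6281 nmi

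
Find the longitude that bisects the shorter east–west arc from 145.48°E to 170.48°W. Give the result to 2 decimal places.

167.50°E

Signed shortest Δλ from +145.48° to -170.48° is +44.04°.
Midpoint longitude = +145.48° + (+44.04°)/2 = +145.48° + 22.02° = +167.50°.
(The naïve average (+145.48 + -170.48)/2 = -12.5° is on the wrong side of the globe.)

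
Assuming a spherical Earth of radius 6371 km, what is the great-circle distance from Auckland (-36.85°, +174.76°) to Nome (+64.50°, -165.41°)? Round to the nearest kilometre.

Δλ = -165.41 − 174.76 = -340.17°; wrapped into (−180°, 180°]: 19.83°.
Δφ = 64.50 − -36.85 = 101.35°.
a = sin²(Δφ/2) + cos φ₁ · cos φ₂ · sin²(Δλ/2) = 0.608615.
c = 2·atan2(√a, √(1−a)) = 1.78977 rad → d = 6371·c ≈ 11402.63 km.

11403 km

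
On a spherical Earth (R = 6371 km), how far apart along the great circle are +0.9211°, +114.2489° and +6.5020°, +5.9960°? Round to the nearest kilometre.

12011 km

Δλ = 5.9960 − 114.2489 = -108.2529°.
Δφ = 6.5020 − 0.9211 = 5.5809°.
a = sin²(Δφ/2) + cos φ₁ · cos φ₂ · sin²(Δλ/2) = 0.654668.
c = 2·atan2(√a, √(1−a)) = 1.88529 rad → d = 6371·c ≈ 12011.19 km.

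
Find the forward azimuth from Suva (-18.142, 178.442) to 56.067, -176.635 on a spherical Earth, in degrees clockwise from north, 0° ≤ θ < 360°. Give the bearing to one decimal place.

2.9°

Δλ = -176.635 − 178.442 = -355.077°; wrapped into (−180°, 180°]: 4.923°.
θ = atan2( sin Δλ · cos φ₂ , cos φ₁ · sin φ₂ − sin φ₁ · cos φ₂ · cos Δλ )
  = atan2(0.04790, 0.96162) = 2.852° → normalised to [0°, 360°): 2.852°.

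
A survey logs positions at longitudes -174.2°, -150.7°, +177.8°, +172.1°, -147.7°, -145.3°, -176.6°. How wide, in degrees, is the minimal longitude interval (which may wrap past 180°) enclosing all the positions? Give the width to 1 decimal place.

42.6°

Sort the longitudes: -176.6°, -174.2°, -150.7°, -147.7°, -145.3°, +172.1°, +177.8°.
Eastward gaps between consecutive values (wrapping around): 2.4°, 23.5°, 3.0°, 2.4°, 317.4°, 5.7°, 5.6°.
Largest gap = 317.4° ⇒ minimal covering band is its complement: 360° − 317.4° = 42.6°.
Band runs from +172.1° eastward to -145.3°, crossing the antimeridian.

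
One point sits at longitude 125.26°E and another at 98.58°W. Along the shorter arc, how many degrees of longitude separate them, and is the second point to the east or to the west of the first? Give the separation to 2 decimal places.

Raw difference: -98.58 − 125.26 = -223.84°.
Normalise into (−180°, 180°]: -223.84° + 360° = 136.16°.
Positive ⇒ the second point lies to the east; separation 136.16°.

136.16° east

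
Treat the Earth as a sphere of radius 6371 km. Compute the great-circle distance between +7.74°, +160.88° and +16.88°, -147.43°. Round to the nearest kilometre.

5691 km

Δλ = -147.43 − 160.88 = -308.31°; wrapped into (−180°, 180°]: 51.69°.
Δφ = 16.88 − 7.74 = 9.14°.
a = sin²(Δφ/2) + cos φ₁ · cos φ₂ · sin²(Δλ/2) = 0.186546.
c = 2·atan2(√a, √(1−a)) = 0.89322 rad → d = 6371·c ≈ 5690.69 km.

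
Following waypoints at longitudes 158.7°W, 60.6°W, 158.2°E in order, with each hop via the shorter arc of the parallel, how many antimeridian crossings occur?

1

Leg 1: -158.7° → -60.6°, shortest Δλ = 98.1° (east) — does not cross 180°.
Leg 2: -60.6° → +158.2°, shortest Δλ = -141.2° (west) — crosses 180°.
Total crossings: 1.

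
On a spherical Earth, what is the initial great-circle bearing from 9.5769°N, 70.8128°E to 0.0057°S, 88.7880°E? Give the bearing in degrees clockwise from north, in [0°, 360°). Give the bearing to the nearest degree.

Δλ = 88.7880 − 70.8128 = 17.9752°.
θ = atan2( sin Δλ · cos φ₂ , cos φ₁ · sin φ₂ − sin φ₁ · cos φ₂ · cos Δλ )
  = atan2(0.30861, -0.15835) = 117.163° → normalised to [0°, 360°): 117.163°.

117°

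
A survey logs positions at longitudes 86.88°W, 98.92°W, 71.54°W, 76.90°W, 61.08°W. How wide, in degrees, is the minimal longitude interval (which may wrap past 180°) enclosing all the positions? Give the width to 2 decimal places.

37.84°

Sort the longitudes: -98.92°, -86.88°, -76.90°, -71.54°, -61.08°.
Eastward gaps between consecutive values (wrapping around): 12.04°, 9.98°, 5.36°, 10.46°, 322.16°.
Largest gap = 322.16° ⇒ minimal covering band is its complement: 360° − 322.16° = 37.84°.
Band runs from -98.92° eastward to -61.08°.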